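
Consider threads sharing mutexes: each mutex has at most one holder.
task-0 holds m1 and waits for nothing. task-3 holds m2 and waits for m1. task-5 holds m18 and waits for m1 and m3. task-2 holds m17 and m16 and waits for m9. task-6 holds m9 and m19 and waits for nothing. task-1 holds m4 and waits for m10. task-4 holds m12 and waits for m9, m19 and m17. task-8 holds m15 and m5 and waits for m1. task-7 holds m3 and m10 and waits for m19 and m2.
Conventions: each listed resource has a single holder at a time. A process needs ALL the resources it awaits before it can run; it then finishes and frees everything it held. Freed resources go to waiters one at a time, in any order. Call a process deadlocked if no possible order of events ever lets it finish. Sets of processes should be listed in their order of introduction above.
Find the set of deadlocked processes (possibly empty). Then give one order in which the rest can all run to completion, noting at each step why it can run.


No process is deadlocked.
Key observation: the wait graph is acyclic; completion cascades from the unblocked processes through everyone else.
One completion order for the rest: task-0, task-8, task-6, task-3, task-2, task-7, task-4, task-5, task-1.
Verifying each step:
  task-0: no waits; runs immediately, freeing m1
  task-8: everything it awaited (m1) is free; runs, freeing m15 and m5
  task-6: no waits; runs immediately, freeing m9 and m19
  task-3: everything it awaited (m1) is free; runs, freeing m2
  task-2: everything it awaited (m9) is free; runs, freeing m17 and m16
  task-7: everything it awaited (m19 and m2) is free; runs, freeing m3 and m10
  task-4: everything it awaited (m9, m19 and m17) is free; runs, freeing m12
  task-5: everything it awaited (m1 and m3) is free; runs, freeing m18
  task-1: everything it awaited (m10) is free; runs, freeing m4


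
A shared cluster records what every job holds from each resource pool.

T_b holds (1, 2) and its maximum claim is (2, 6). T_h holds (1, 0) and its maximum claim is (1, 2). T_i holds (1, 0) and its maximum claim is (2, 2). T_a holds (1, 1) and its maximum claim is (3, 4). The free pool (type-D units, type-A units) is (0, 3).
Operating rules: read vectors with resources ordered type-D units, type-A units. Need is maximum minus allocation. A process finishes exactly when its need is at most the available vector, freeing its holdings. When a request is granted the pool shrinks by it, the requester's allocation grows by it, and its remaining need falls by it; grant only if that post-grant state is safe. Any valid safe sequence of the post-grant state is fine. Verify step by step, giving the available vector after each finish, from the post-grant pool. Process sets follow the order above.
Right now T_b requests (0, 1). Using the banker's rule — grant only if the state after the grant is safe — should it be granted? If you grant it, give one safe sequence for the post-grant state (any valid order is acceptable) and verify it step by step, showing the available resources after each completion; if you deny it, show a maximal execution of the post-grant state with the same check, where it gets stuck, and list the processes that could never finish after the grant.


DENY: after the grant no complete ordering would exist.
Key observation: no order helps: past T_h, T_i, the free pool tops out at (2, 2), below what each blocked process needs in type-A units.
On the post-grant state, T_h, T_i is a maximal run — nothing extends it. Walking it through:
  pool = (0, 2)
  T_h: need (0, 2) fits (0, 2); releases (1, 0), pool now (1, 2)
  T_i: need (1, 2) fits (1, 2); releases (1, 0), pool now (2, 2)
  blocked: T_b wants (1, 3), pool (2, 2) — not enough type-A units
  blocked: T_a wants (2, 3), pool (2, 2) — not enough type-A units
Post-grant, the permanently blocked set is T_b and T_a.


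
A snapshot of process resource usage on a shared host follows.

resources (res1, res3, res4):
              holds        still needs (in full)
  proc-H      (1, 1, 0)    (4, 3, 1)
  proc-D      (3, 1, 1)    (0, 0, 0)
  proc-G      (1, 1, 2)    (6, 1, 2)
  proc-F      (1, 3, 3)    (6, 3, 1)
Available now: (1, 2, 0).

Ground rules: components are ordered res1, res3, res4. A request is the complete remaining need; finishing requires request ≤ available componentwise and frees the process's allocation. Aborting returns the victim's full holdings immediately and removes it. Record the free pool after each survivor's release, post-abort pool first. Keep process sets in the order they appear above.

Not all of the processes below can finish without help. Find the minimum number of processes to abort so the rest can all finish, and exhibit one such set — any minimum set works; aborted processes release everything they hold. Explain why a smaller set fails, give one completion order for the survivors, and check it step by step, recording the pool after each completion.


The answer: abort proc-G.
Key observation: aborting proc-G returns (1, 1, 2), and proc-F — hopeless before — runs at step 3 with the returned capacity in the pool.
Minimality: the empty abort set fails — the state is deadlocked as it stands.
Survivors finish in the order: proc-D, proc-H, proc-F. Verifying each step (pool after the aborts first):
  pool = (2, 3, 2)
  proc-D needs (0, 0, 0) <= (2, 3, 2) -> finishes; pool += (3, 1, 1) = (5, 4, 3)
  proc-H needs (4, 3, 1) <= (5, 4, 3) -> finishes; pool += (1, 1, 0) = (6, 5, 3)
  proc-F needs (6, 3, 1) <= (6, 5, 3) -> finishes; pool += (1, 3, 3) = (7, 8, 6)


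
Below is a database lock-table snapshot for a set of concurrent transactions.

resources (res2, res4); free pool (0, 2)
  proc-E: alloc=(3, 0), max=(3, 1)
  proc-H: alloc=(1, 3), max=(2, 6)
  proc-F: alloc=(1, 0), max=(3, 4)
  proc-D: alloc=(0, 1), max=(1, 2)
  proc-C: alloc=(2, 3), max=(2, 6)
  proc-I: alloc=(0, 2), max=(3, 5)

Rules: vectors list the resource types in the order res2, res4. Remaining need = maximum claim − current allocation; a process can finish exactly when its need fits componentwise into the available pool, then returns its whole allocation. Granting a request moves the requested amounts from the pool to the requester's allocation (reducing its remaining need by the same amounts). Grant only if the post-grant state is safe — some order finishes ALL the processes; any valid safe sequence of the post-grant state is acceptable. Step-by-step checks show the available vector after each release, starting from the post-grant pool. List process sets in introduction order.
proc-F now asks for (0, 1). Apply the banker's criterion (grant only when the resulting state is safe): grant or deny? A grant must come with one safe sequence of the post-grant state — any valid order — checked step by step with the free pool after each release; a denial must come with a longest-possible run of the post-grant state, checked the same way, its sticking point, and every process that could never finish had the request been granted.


DENY: after the grant no complete ordering would exist.
Key observation: proc-E, proc-D can finish, but then (3, 2) is all there is, and the blocked group's res4 demands exceed it.
On the post-grant state, proc-E, proc-D is a maximal run — nothing extends it. Verifying each step:
  pool = (0, 1)
  proc-E: need (0, 1) fits (0, 1); releases (3, 0), pool now (3, 1)
  proc-D: need (1, 1) fits (3, 1); releases (0, 1), pool now (3, 2)
  blocked: proc-H wants (1, 3), pool (3, 2) — not enough res4
  blocked: proc-F wants (2, 3), pool (3, 2) — not enough res4
  blocked: proc-C wants (0, 3), pool (3, 2) — not enough res4
  blocked: proc-I wants (3, 3), pool (3, 2) — not enough res4
Had the request been granted, proc-H, proc-F, proc-C and proc-I could never finish.


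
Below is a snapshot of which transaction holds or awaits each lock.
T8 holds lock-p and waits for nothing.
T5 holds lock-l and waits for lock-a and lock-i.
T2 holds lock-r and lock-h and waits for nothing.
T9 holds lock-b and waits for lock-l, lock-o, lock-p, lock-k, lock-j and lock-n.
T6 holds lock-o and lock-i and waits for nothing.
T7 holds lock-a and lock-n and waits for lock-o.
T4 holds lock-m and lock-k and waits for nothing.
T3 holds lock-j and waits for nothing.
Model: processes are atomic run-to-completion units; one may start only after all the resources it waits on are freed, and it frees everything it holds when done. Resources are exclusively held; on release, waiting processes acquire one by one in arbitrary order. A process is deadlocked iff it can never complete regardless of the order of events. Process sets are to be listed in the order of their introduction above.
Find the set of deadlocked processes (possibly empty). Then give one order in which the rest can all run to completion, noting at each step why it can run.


The deadlocked set is empty.
Key observation: the waits form no ring: some process can always run, and its releases unblock the others one by one.
A valid finishing order for the others: T3, T4, T6, T7, T8, T5, T9, T2.
Check, step by step:
  T3 waits on nothing -> runs at once and releases lock-j
  T4 waits on nothing -> runs at once and releases lock-m and lock-k
  T6 waits on nothing -> runs at once and releases lock-o and lock-i
  run T7 (all its waits — lock-o — are resolved); releases lock-a and lock-n
  T8 waits on nothing -> runs at once and releases lock-p
  run T5 (all its waits — lock-a and lock-i — are resolved); releases lock-l
  run T9 (all its waits — lock-l, lock-o, lock-p, lock-k, lock-j and lock-n — are resolved); releases lock-b
  T2 waits on nothing -> runs at once and releases lock-r and lock-h


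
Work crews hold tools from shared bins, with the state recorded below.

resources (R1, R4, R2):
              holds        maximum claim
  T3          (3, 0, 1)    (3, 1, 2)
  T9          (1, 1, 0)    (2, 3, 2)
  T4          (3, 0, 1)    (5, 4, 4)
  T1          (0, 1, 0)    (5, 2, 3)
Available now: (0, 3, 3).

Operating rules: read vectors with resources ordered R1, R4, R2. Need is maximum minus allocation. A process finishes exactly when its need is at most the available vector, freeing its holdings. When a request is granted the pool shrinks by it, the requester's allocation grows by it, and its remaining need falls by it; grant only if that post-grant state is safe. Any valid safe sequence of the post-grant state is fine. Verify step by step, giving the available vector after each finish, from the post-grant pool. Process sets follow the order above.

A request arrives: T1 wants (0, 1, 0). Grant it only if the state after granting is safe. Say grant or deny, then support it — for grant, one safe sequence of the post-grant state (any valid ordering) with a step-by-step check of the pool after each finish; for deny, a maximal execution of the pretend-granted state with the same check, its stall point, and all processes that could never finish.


DENY: after the grant no complete ordering would exist.
Key observation: after T3, T9 the pool peaks at (4, 3, 4), and each blocked process is short somewhere: T4 on R4; T1 on R1.
Pretend the grant happened; the run T3, T9 goes as far as possible. Verifying each step:
  pool = (0, 2, 3)
  T3 needs (0, 1, 1) <= (0, 2, 3) -> finishes; pool += (3, 0, 1) = (3, 2, 4)
  T9 needs (1, 2, 2) <= (3, 2, 4) -> finishes; pool += (1, 1, 0) = (4, 3, 4)
  blocked: T4 wants (2, 4, 3), pool (4, 3, 4) — not enough R4
  blocked: T1 wants (5, 0, 3), pool (4, 3, 4) — not enough R1
Had the request been granted, T4 and T1 could never finish.


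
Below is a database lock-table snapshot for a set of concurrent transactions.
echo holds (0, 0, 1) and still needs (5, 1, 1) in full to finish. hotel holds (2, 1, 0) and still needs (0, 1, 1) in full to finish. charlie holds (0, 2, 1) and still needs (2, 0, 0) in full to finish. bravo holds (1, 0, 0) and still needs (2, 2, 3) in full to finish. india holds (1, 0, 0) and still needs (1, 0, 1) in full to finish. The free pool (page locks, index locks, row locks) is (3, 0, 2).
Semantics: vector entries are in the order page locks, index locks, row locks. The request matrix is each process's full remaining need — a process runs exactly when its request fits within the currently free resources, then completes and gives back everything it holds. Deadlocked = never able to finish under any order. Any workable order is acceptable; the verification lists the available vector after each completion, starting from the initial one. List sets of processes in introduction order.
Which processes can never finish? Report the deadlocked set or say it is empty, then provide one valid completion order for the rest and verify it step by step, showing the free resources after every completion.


Nothing here is deadlocked.
Key observation: charlie fits the free pool immediately, and its release cascades until everyone finishes.
The rest can finish in the order charlie, bravo, india, echo, hotel. Check, step by step:
  pool = (3, 0, 2)
  charlie needs (2, 0, 0) <= (3, 0, 2) -> finishes; pool += (0, 2, 1) = (3, 2, 3)
  bravo needs (2, 2, 3) <= (3, 2, 3) -> finishes; pool += (1, 0, 0) = (4, 2, 3)
  india needs (1, 0, 1) <= (4, 2, 3) -> finishes; pool += (1, 0, 0) = (5, 2, 3)
  echo needs (5, 1, 1) <= (5, 2, 3) -> finishes; pool += (0, 0, 1) = (5, 2, 4)
  hotel needs (0, 1, 1) <= (5, 2, 4) -> finishes; pool += (2, 1, 0) = (7, 3, 4)


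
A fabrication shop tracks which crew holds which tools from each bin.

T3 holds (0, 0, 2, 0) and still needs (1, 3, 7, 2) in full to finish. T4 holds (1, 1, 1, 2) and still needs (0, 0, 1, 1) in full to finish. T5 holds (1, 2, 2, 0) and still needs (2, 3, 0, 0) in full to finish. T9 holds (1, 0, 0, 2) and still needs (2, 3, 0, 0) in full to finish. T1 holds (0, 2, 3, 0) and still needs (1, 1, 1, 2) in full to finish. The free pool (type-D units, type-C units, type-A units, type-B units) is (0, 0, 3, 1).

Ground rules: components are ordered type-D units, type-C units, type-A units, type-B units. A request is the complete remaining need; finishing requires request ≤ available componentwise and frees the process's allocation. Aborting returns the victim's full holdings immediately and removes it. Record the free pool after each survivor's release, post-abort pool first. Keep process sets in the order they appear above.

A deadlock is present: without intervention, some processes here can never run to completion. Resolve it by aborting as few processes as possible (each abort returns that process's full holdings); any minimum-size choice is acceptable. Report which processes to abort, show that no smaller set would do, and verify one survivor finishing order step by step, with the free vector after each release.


Minimum abort set: T9.
Key observation: the deadlocked T5 becomes finishable only because T9 released (1, 0, 0, 2); it completes at step 4 below.
Minimality: the empty abort set fails — the state is deadlocked as it stands.
The survivors complete as T4, T1, T3, T5. Walking it through (starting from the post-abort pool):
  pool = (1, 0, 3, 3)
  run T4 (needs (0, 0, 1, 1), free (1, 0, 3, 3)); after release of (1, 1, 1, 2) the pool is (2, 1, 4, 5)
  run T1 (needs (1, 1, 1, 2), free (2, 1, 4, 5)); after release of (0, 2, 3, 0) the pool is (2, 3, 7, 5)
  run T3 (needs (1, 3, 7, 2), free (2, 3, 7, 5)); after release of (0, 0, 2, 0) the pool is (2, 3, 9, 5)
  run T5 (needs (2, 3, 0, 0), free (2, 3, 9, 5)); after release of (1, 2, 2, 0) the pool is (3, 5, 11, 5)


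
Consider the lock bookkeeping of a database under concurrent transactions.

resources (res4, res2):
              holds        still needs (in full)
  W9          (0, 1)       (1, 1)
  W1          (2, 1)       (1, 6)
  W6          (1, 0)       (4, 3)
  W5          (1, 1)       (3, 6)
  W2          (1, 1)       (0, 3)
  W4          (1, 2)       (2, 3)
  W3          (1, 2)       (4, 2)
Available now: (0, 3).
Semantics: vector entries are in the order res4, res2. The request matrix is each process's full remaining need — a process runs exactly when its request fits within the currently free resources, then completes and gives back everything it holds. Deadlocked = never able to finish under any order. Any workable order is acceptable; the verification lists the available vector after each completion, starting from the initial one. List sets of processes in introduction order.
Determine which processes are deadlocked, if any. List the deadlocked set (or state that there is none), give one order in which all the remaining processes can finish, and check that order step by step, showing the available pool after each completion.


Deadlocked set: W1, W6, W5, W4 and W3.
Key observation: after W2, W9 the pool peaks at (1, 5), and each blocked process is short somewhere: W1 on res2; W6 on res4; W5 on res4, res2; W4 on res4; W3 on res4.
The rest can finish in the order W2, W9. Step-by-step check:
  pool = (0, 3)
  W2: need (0, 3) fits (0, 3); releases (1, 1), pool now (1, 4)
  W9: need (1, 1) fits (1, 4); releases (0, 1), pool now (1, 5)
None of the blocked processes ever fits:
  W1 cannot run: need (1, 6) vs free (1, 5) (insufficient res2)
  W6 cannot run: need (4, 3) vs free (1, 5) (insufficient res4)
  W5 cannot run: need (3, 6) vs free (1, 5) (insufficient res4 and res2)
  W4 cannot run: need (2, 3) vs free (1, 5) (insufficient res4)
  W3 cannot run: need (4, 2) vs free (1, 5) (insufficient res4)


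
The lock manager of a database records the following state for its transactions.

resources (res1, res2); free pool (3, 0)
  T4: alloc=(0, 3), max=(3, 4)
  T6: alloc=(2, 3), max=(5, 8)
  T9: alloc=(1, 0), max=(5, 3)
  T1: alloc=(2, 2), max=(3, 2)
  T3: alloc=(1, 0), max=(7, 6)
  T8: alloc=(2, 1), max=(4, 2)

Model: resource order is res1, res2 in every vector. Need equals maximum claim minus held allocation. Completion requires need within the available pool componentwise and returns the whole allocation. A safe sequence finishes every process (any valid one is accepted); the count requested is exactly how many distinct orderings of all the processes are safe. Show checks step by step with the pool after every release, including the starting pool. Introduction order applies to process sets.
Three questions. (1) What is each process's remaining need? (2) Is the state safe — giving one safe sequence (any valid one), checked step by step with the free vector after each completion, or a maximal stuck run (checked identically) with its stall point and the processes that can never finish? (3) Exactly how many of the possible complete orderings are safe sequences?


(1) Outstanding need per process (order res1, res2):
  T4: (3, 1)
  T6: (3, 5)
  T9: (4, 3)
  T1: (1, 0)
  T3: (6, 6)
  T8: (2, 1)
(2) SAFE — a valid safe sequence is T1, T8, T9, T4, T3, T6.
Key observation: T9 is the earliest step where a requested resource binds exactly: need (4, 3), pool (7, 3) at its turn.
Walking it through:
  pool = (3, 0)
  run T1 (needs (1, 0), free (3, 0)); after release of (2, 2) the pool is (5, 2)
  run T8 (needs (2, 1), free (5, 2)); after release of (2, 1) the pool is (7, 3)
  run T9 (needs (4, 3), free (7, 3)); after release of (1, 0) the pool is (8, 3)
  run T4 (needs (3, 1), free (8, 3)); after release of (0, 3) the pool is (8, 6)
  run T3 (needs (6, 6), free (8, 6)); after release of (1, 0) the pool is (9, 6)
  run T6 (needs (3, 5), free (9, 6)); after release of (2, 3) the pool is (11, 9)
(3) The exact count: 24 of the possible complete orderings are safe sequences.


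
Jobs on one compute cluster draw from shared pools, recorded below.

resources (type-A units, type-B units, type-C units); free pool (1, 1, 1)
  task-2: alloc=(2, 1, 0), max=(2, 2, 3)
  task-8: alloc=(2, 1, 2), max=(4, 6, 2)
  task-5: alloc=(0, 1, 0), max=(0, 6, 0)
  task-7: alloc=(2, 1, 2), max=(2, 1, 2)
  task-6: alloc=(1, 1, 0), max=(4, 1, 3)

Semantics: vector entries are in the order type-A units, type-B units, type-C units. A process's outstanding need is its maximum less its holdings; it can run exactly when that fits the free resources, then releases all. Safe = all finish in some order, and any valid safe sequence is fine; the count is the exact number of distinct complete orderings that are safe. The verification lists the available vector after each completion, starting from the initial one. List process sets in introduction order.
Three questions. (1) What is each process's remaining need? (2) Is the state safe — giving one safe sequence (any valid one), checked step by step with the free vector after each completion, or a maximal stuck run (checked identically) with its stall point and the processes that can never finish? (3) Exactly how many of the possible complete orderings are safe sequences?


(1) Need matrix, components ordered type-A units, type-B units, type-C units:
  task-2: (0, 1, 3)
  task-8: (2, 5, 0)
  task-5: (0, 5, 0)
  task-7: (0, 0, 0)
  task-6: (3, 0, 3)
(2) The state is UNSAFE.
Key observation: the wall is type-B units: completing task-7, task-6, task-2 brings the pool only to (6, 4, 3), and all the rest need more.
A maximal execution: task-7, task-6, task-2 — then nothing else fits. Check, step by step:
  pool = (1, 1, 1)
  task-7: need (0, 0, 0) fits (1, 1, 1); releases (2, 1, 2), pool now (3, 2, 3)
  task-6: need (3, 0, 3) fits (3, 2, 3); releases (1, 1, 0), pool now (4, 3, 3)
  task-2: need (0, 1, 3) fits (4, 3, 3); releases (2, 1, 0), pool now (6, 4, 3)
  task-8 cannot run: need (2, 5, 0) vs free (6, 4, 3) (insufficient type-B units)
  task-5 cannot run: need (0, 5, 0) vs free (6, 4, 3) (insufficient type-B units)
Never able to finish: task-8 and task-5.
(3) Precisely 0 of the possible complete orderings are safe sequences.


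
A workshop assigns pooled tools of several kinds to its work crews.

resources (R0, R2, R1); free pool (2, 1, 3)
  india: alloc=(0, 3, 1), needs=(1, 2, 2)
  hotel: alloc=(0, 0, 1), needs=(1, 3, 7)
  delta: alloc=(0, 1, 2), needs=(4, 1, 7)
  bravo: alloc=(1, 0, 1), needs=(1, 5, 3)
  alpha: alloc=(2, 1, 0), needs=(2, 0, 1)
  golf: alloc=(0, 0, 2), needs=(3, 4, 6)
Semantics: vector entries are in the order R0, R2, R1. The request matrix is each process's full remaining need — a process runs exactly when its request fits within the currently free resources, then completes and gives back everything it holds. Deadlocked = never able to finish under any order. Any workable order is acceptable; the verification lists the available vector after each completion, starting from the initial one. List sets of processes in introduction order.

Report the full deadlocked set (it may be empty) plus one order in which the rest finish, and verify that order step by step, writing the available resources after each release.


Deadlocked: hotel, delta and golf.
Key observation: the wall is R1: completing alpha, india, bravo brings the pool only to (5, 5, 5), and all the rest need more.
The rest can finish in the order alpha, india, bravo. Step-by-step check:
  pool = (2, 1, 3)
  alpha: need (2, 0, 1) fits (2, 1, 3); releases (2, 1, 0), pool now (4, 2, 3)
  india: need (1, 2, 2) fits (4, 2, 3); releases (0, 3, 1), pool now (4, 5, 4)
  bravo: need (1, 5, 3) fits (4, 5, 4); releases (1, 0, 1), pool now (5, 5, 5)
None of the blocked processes ever fits:
  blocked: hotel wants (1, 3, 7), pool (5, 5, 5) — not enough R1
  blocked: delta wants (4, 1, 7), pool (5, 5, 5) — not enough R1
  blocked: golf wants (3, 4, 6), pool (5, 5, 5) — not enough R1


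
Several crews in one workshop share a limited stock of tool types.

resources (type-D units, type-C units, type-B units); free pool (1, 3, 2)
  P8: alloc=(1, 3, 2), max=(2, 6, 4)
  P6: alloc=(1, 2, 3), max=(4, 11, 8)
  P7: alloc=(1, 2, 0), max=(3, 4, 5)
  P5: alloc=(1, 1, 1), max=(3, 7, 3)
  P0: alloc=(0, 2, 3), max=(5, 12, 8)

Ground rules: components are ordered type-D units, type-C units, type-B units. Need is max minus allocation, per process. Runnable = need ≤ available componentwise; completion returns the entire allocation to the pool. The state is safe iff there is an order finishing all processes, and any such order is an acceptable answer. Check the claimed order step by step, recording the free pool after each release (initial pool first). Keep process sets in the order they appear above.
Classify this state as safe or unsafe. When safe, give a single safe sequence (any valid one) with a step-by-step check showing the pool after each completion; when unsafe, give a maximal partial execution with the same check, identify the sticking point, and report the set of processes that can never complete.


SAFE, for example via the order P8, P5, P7, P6, P0.
Key observation: the first exact fit in this order is P8 — it needs (1, 3, 2) with (1, 3, 2) free, meeting a requested resource to the last unit.
Step-by-step check:
  pool = (1, 3, 2)
  P8 needs (1, 3, 2) <= (1, 3, 2) -> finishes; pool += (1, 3, 2) = (2, 6, 4)
  P5 needs (2, 6, 2) <= (2, 6, 4) -> finishes; pool += (1, 1, 1) = (3, 7, 5)
  P7 needs (2, 2, 5) <= (3, 7, 5) -> finishes; pool += (1, 2, 0) = (4, 9, 5)
  P6 needs (3, 9, 5) <= (4, 9, 5) -> finishes; pool += (1, 2, 3) = (5, 11, 8)
  P0 needs (5, 10, 5) <= (5, 11, 8) -> finishes; pool += (0, 2, 3) = (5, 13, 11)


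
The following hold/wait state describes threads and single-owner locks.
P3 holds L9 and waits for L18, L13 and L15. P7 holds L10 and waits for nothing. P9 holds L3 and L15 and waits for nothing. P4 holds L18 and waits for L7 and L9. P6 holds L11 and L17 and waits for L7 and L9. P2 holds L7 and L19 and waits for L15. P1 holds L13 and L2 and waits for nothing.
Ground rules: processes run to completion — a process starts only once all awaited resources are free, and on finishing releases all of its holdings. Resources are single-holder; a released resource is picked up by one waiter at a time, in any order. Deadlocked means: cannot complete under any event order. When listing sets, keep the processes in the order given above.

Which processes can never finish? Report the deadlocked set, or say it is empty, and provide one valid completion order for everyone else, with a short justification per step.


The deadlocked set is P3, P4 and P6.
Key observation: along P3 -> P4 -> P3, each member waits on what the next one holds — a deadlock; P6 waits into the deadlock from upstream.
A valid finishing order for the others: P9, P2, P1, P7.
Verifying each step:
  P9: no waits; runs immediately, freeing L3 and L15
  P2 waits on L15 — all released -> runs and releases L7 and L19
  P1: no waits; runs immediately, freeing L13 and L2
  P7: no waits; runs immediately, freeing L10


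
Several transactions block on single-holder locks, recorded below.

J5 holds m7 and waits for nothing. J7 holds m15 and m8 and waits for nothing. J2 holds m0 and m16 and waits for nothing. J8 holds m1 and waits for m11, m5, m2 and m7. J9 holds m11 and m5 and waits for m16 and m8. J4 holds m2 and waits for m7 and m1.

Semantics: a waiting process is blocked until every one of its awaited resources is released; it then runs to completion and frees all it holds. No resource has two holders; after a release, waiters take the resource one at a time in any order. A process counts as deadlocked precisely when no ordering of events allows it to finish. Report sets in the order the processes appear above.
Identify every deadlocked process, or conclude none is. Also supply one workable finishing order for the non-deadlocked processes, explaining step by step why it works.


The deadlocked set is J8 and J4.
Key observation: the wait chain closes on itself along J8 -> J4 -> J8; no other process is dragged down with it.
A valid finishing order for the others: J7, J5, J2, J9.
Check, step by step:
  J7 waits on nothing -> runs at once and releases m15 and m8
  J5 waits on nothing -> runs at once and releases m7
  J2 waits on nothing -> runs at once and releases m0 and m16
  J9 waits on m16 and m8 — all released -> runs and releases m11 and m5


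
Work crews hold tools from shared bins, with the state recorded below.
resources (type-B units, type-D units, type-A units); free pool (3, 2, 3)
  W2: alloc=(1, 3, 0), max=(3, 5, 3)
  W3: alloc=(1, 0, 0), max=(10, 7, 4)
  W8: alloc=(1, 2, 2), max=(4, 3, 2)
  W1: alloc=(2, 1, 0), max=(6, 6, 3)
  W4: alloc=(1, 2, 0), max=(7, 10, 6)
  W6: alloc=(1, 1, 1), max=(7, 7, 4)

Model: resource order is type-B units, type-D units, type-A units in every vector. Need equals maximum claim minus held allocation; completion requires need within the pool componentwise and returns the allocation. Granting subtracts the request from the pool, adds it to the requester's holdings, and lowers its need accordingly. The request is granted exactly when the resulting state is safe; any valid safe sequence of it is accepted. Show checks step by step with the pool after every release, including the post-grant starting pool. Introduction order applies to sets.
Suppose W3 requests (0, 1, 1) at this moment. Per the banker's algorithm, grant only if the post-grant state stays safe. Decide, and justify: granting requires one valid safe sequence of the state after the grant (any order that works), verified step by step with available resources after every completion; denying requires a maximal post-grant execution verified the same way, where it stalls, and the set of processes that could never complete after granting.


DENY: after the grant no complete ordering would exist.
Key observation: after W8, W2, W1, W6 the pool peaks at (8, 8, 5), and each blocked process is short somewhere: W3 on type-B units; W4 on type-A units.
After a pretend grant, a maximal execution: W8, W2, W1, W6 — then nothing else fits. Walking it through:
  pool = (3, 1, 2)
  W8: need (3, 1, 0) fits (3, 1, 2); releases (1, 2, 2), pool now (4, 3, 4)
  W2: need (2, 2, 3) fits (4, 3, 4); releases (1, 3, 0), pool now (5, 6, 4)
  W1: need (4, 5, 3) fits (5, 6, 4); releases (2, 1, 0), pool now (7, 7, 4)
  W6: need (6, 6, 3) fits (7, 7, 4); releases (1, 1, 1), pool now (8, 8, 5)
  W3 cannot run: need (9, 6, 3) vs free (8, 8, 5) (insufficient type-B units)
  W4 cannot run: need (6, 8, 6) vs free (8, 8, 5) (insufficient type-A units)
Had the request been granted, W3 and W4 could never finish.


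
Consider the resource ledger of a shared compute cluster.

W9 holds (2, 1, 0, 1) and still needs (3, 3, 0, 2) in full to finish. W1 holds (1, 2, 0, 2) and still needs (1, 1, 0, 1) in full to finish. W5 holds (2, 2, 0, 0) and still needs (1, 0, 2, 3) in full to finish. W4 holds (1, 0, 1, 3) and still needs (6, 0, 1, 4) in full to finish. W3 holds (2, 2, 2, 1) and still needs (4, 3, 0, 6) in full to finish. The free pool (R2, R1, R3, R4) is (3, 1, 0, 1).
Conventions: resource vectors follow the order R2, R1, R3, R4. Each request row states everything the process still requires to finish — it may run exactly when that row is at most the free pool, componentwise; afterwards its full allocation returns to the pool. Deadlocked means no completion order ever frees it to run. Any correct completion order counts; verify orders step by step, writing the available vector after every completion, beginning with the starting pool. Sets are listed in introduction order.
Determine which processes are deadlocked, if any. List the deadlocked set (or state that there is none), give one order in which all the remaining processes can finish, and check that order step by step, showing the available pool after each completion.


The deadlocked set is W5, W4 and W3.
Key observation: after W1, W9 the pool peaks at (6, 4, 0, 4), and each blocked process is short somewhere: W5 on R3; W4 on R3; W3 on R4.
The rest can finish in the order W1, W9. Walking it through:
  pool = (3, 1, 0, 1)
  W1: need (1, 1, 0, 1) fits (3, 1, 0, 1); releases (1, 2, 0, 2), pool now (4, 3, 0, 3)
  W9: need (3, 3, 0, 2) fits (4, 3, 0, 3); releases (2, 1, 0, 1), pool now (6, 4, 0, 4)
The blocked processes can never fit:
  blocked: W5 wants (1, 0, 2, 3), pool (6, 4, 0, 4) — not enough R3
  blocked: W4 wants (6, 0, 1, 4), pool (6, 4, 0, 4) — not enough R3
  blocked: W3 wants (4, 3, 0, 6), pool (6, 4, 0, 4) — not enough R4


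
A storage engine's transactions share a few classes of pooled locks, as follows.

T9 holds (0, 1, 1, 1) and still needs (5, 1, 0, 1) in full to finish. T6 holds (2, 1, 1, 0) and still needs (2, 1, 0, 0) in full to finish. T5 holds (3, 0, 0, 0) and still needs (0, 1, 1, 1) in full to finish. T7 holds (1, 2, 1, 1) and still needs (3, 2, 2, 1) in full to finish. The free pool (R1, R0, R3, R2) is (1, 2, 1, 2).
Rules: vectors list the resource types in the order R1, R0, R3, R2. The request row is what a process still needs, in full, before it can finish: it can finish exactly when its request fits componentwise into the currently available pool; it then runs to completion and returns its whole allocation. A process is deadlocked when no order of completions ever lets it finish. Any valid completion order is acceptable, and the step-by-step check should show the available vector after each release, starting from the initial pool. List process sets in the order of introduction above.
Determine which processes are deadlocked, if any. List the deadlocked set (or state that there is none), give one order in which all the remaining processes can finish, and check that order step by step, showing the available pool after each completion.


No process is deadlocked.
Key observation: there is always a runnable process — T5 first — so the state unwinds completely.
The rest can finish in the order T5, T6, T7, T9. Verifying each step:
  pool = (1, 2, 1, 2)
  T5: need (0, 1, 1, 1) fits (1, 2, 1, 2); releases (3, 0, 0, 0), pool now (4, 2, 1, 2)
  T6: need (2, 1, 0, 0) fits (4, 2, 1, 2); releases (2, 1, 1, 0), pool now (6, 3, 2, 2)
  T7: need (3, 2, 2, 1) fits (6, 3, 2, 2); releases (1, 2, 1, 1), pool now (7, 5, 3, 3)
  T9: need (5, 1, 0, 1) fits (7, 5, 3, 3); releases (0, 1, 1, 1), pool now (7, 6, 4, 4)


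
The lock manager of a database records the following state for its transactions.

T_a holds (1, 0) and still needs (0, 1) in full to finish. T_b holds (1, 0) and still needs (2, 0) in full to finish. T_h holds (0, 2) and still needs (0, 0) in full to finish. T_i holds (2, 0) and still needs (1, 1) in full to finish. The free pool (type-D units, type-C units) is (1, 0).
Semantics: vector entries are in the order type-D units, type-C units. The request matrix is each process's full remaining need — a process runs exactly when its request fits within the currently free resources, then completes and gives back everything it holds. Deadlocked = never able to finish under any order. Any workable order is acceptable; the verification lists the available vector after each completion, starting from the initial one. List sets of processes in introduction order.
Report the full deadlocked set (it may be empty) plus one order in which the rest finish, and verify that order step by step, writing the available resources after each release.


No process is deadlocked.
Key observation: T_h fits the free pool immediately, and its release cascades until everyone finishes.
The rest can finish in the order T_h, T_a, T_b, T_i. Check, step by step:
  pool = (1, 0)
  T_h: need (0, 0) fits (1, 0); releases (0, 2), pool now (1, 2)
  T_a: need (0, 1) fits (1, 2); releases (1, 0), pool now (2, 2)
  T_b: need (2, 0) fits (2, 2); releases (1, 0), pool now (3, 2)
  T_i: need (1, 1) fits (3, 2); releases (2, 0), pool now (5, 2)


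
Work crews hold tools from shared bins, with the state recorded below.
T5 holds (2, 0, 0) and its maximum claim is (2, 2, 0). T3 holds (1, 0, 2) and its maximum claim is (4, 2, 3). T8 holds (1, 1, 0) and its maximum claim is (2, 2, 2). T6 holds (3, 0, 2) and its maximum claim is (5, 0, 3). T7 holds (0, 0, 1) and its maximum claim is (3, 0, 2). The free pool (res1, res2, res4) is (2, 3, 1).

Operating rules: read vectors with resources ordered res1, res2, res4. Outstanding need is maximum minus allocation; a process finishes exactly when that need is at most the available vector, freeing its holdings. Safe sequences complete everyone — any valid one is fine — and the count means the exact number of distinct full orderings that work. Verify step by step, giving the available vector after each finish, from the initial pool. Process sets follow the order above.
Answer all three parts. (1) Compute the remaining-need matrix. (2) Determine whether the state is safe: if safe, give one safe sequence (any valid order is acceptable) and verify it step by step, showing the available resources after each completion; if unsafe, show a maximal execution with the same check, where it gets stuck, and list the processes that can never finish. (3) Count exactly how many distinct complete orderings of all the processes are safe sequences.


(1) Remaining need (order res1, res2, res4):
  T5: (0, 2, 0)
  T3: (3, 2, 1)
  T8: (1, 1, 2)
  T6: (2, 0, 1)
  T7: (3, 0, 1)
(2) SAFE, for example via the order T5, T7, T3, T6, T8.
Key observation: reading the order forward, T7 is the first process whose need (3, 0, 1) meets the free pool (4, 3, 1) exactly on a resource it requests.
Walking it through:
  pool = (2, 3, 1)
  T5 needs (0, 2, 0) <= (2, 3, 1) -> finishes; pool += (2, 0, 0) = (4, 3, 1)
  T7 needs (3, 0, 1) <= (4, 3, 1) -> finishes; pool += (0, 0, 1) = (4, 3, 2)
  T3 needs (3, 2, 1) <= (4, 3, 2) -> finishes; pool += (1, 0, 2) = (5, 3, 4)
  T6 needs (2, 0, 1) <= (5, 3, 4) -> finishes; pool += (3, 0, 2) = (8, 3, 6)
  T8 needs (1, 1, 2) <= (8, 3, 6) -> finishes; pool += (1, 1, 0) = (9, 4, 6)
(3) Exactly 42 of the possible complete orderings are safe sequences.


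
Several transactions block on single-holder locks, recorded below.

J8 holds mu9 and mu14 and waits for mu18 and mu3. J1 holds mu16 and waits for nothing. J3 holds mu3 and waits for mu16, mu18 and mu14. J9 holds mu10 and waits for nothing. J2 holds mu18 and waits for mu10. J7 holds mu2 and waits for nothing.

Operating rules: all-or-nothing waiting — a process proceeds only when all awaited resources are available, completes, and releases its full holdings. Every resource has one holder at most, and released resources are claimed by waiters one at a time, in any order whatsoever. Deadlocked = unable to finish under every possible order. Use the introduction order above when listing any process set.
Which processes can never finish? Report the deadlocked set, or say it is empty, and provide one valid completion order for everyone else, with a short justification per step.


The deadlocked set is J8 and J3.
Key observation: nobody on the ring J8 -> J3 -> J8 can start until another member finishes, which never happens; no other process is dragged down with it.
One completion order for the rest: J9, J7, J1, J2.
Check, step by step:
  run J9 (it waits on nothing); releases mu10
  run J7 (it waits on nothing); releases mu2
  run J1 (it waits on nothing); releases mu16
  run J2 (all its waits — mu10 — are resolved); releases mu18


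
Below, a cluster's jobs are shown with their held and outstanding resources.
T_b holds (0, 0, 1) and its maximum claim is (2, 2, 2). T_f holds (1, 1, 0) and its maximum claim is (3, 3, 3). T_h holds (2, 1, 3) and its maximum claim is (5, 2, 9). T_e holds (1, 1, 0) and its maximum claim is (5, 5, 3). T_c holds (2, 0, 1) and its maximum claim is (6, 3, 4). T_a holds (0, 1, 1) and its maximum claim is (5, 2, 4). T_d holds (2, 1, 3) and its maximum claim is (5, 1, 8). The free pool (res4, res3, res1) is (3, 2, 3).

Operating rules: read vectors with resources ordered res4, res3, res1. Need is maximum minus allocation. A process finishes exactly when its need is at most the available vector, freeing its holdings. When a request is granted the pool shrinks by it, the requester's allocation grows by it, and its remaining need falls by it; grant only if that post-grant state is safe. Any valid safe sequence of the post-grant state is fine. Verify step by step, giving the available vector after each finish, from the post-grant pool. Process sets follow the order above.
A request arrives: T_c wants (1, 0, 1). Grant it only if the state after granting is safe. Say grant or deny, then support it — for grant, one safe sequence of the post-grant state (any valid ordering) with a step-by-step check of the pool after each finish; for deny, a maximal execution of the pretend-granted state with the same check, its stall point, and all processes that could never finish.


GRANT — the state after the grant stays safe, e.g. via T_b, T_f, T_c, T_d, T_a, T_h, T_e.
Key observation: with (2, 2, 2) left after the transfer, T_b can run at once — the state stays safe.
Check on the post-grant state, step by step:
  pool = (2, 2, 2)
  T_b: need (2, 2, 1) fits (2, 2, 2); releases (0, 0, 1), pool now (2, 2, 3)
  T_f: need (2, 2, 3) fits (2, 2, 3); releases (1, 1, 0), pool now (3, 3, 3)
  T_c: need (3, 3, 2) fits (3, 3, 3); releases (3, 0, 2), pool now (6, 3, 5)
  T_d: need (3, 0, 5) fits (6, 3, 5); releases (2, 1, 3), pool now (8, 4, 8)
  T_a: need (5, 1, 3) fits (8, 4, 8); releases (0, 1, 1), pool now (8, 5, 9)
  T_h: need (3, 1, 6) fits (8, 5, 9); releases (2, 1, 3), pool now (10, 6, 12)
  T_e: need (4, 4, 3) fits (10, 6, 12); releases (1, 1, 0), pool now (11, 7, 12)
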